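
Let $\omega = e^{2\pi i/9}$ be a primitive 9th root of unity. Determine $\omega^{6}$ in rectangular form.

ω^6 = e^(2πi·6/9) = e^(i·4π/3)
= cos(4π/3) + i sin(4π/3)
= -1/2 - (sqrt(3)/2)i


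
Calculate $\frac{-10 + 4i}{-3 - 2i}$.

Multiply numerator and denominator by conjugate (-3 + 2i):
= (-10 + 4i)(-3 + 2i) / ((-3)^2 + (-2)^2)
= (22 - 32i) / 13
= 22/13 - (32/13)i


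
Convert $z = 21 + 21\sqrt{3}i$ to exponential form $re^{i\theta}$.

r = |z| = sqrt((21)^2 + (21*sqrt(3))^2) = sqrt(441 + 1323) = sqrt(1764) = 42
θ = arctan(b/a) = arctan(36.3731/21) (quadrant-adjusted) = 60° = π/3
z = 42e^(i*π/3)


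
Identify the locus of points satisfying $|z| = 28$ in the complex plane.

|z| = 28 means sqrt(x^2 + y^2) = 28
This is a circle of radius 28 centered at the origin


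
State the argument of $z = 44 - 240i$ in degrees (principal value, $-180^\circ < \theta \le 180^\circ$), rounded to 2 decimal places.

θ = arctan(b/a) = arctan(-240/44) (quadrant-adjusted) = -79.61°


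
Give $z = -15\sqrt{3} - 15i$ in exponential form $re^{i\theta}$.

r = |z| = sqrt((-15*sqrt(3))^2 + (-15)^2) = sqrt(675 + 225) = sqrt(900) = 30
θ = arctan(b/a) = arctan(-15/-25.9808) (quadrant-adjusted) = -150° = -5π/6
z = 30e^(-i*5π/6)


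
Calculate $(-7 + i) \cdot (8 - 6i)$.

(a1*a2 - b1*b2) + (a1*b2 + b1*a2)i
= (-56 - (-6)) + (42 + 8)i
= -50 + 50i


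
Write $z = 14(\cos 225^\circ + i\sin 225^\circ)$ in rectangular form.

a = r cos θ = 14 * -sqrt(2)/2 = -7*sqrt(2)
b = r sin θ = 14 * -sqrt(2)/2 = -7*sqrt(2)
z = -7*sqrt(2) - 7*sqrt(2)i


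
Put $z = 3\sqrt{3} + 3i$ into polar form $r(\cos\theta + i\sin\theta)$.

r = |z| = sqrt(a^2 + b^2) = sqrt((3*sqrt(3))^2 + (3)^2) = sqrt(27 + 9) = sqrt(36) = 6
θ = arctan(b/a) = arctan(3/5.1962) (quadrant-adjusted) = 30°
z = 6(cos 30° + i sin 30°)


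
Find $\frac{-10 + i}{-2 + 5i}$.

Multiply numerator and denominator by conjugate (-2 - 5i):
= (-10 + i)(-2 - 5i) / ((-2)^2 + 5^2)
= (25 + 48i) / 29
= 25/29 + (48/29)i


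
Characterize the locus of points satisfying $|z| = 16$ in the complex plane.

|z| = 16 means sqrt(x^2 + y^2) = 16
This is a circle of radius 16 centered at the origin


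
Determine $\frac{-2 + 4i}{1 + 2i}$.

Multiply numerator and denominator by conjugate (1 - 2i):
= (-2 + 4i)(1 - 2i) / (1^2 + 2^2)
= (6 + 8i) / 5
= 6/5 + (8/5)i


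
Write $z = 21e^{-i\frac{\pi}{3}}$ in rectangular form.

a = r cos θ = 21 * 1/2 = 21/2
b = r sin θ = 21 * -sqrt(3)/2 = -21*sqrt(3)/2
z = 21/2 - (21*sqrt(3)/2)i


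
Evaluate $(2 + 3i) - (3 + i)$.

(2 - 3) + (3 - 1)i = -1 + 2i


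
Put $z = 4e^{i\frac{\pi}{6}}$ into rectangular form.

a = r cos θ = 4 * sqrt(3)/2 = 2*sqrt(3)
b = r sin θ = 4 * 1/2 = 2
z = 2*sqrt(3) + 2i


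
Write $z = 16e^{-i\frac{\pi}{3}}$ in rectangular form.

a = r cos θ = 16 * 1/2 = 8
b = r sin θ = 16 * -sqrt(3)/2 = -8*sqrt(3)
z = 8 - 8*sqrt(3)i


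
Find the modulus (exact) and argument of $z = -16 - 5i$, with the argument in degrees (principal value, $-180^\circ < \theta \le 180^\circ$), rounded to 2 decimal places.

|z| = sqrt((-16)^2 + (-5)^2) = sqrt(281)
arg(z) = arctan(b/a) = arctan(-5/-16) (quadrant-adjusted) = -162.65°


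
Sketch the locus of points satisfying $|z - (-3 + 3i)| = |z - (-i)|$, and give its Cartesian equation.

|z - z1| = |z - z2| means z is equidistant from z1 and z2,
i.e. the perpendicular bisector of the segment from (-3, 3) to (0, -1) (midpoint (-3/2, 1)).
With z = x + yi, square both sides:
(x - (-3))^2 + (y - 3)^2 = (x - 0)^2 + (y - (-1))^2
The x^2 and y^2 terms cancel: 6x + (-8)y = 1 - 18 = -17
Simplify: 6x - 8y = -17
Locus: Perpendicular bisector of the segment from (-3, 3) to (0, -1): the line 6x - 8y = -17


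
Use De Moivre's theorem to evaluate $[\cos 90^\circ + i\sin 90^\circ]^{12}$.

By De Moivre: z^n = r^n(cos(nθ) + i sin(nθ))
= 1^12(cos(12*90°) + i sin(12*90°))
= 1(cos 0° + i sin 0°)
= 1


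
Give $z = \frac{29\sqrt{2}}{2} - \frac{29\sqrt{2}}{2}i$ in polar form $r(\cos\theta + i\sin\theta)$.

r = |z| = sqrt(a^2 + b^2) = sqrt((29*sqrt(2)/2)^2 + (-29*sqrt(2)/2)^2) = sqrt(841/2 + 841/2) = sqrt(841) = 29
θ = arctan(b/a) = arctan(-20.5061/20.5061) (quadrant-adjusted) = 315°
z = 29(cos 315° + i sin 315°)


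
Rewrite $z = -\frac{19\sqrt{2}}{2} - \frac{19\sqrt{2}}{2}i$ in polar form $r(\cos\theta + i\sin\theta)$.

r = |z| = sqrt(a^2 + b^2) = sqrt((-19*sqrt(2)/2)^2 + (-19*sqrt(2)/2)^2) = sqrt(361/2 + 361/2) = sqrt(361) = 19
θ = arctan(b/a) = arctan(-13.435/-13.435) (quadrant-adjusted) = 225°
z = 19(cos 225° + i sin 225°)


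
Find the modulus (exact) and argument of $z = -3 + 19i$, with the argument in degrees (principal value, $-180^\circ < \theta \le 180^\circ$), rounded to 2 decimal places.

|z| = sqrt((-3)^2 + 19^2) = sqrt(370)
arg(z) = arctan(b/a) = arctan(19/-3) (quadrant-adjusted) = 98.97°


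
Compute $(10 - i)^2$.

(a + bi)^2 = a^2 - b^2 + 2abi
= 10^2 - (-1)^2 + 2*10*(-1)i
= 99 - 20i


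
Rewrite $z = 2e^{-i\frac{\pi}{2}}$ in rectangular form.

a = r cos θ = 2 * 0 = 0
b = r sin θ = 2 * -1 = -2
z = -2i


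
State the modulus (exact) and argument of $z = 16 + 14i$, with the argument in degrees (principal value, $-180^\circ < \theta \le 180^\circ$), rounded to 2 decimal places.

|z| = sqrt(16^2 + 14^2) = sqrt(452)
arg(z) = arctan(b/a) = arctan(14/16) (quadrant-adjusted) = 41.19°


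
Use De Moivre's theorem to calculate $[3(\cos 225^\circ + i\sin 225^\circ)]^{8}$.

By De Moivre: z^n = r^n(cos(nθ) + i sin(nθ))
= 3^8(cos(8*225°) + i sin(8*225°))
= 6561(cos 0° + i sin 0°)
= 6561


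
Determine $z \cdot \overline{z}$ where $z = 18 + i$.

z * conjugate(z) = |z|^2 = a^2 + b^2
= 18^2 + 1^2 = 325


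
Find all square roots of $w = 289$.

|w| = 289, arg(w) = 0°
Root modulus = 289^(1/2) = 17
Root arguments: θ_k = (0° + 360°k)/2 for k = 0, 1, ..., 1
Roots: 17, -17


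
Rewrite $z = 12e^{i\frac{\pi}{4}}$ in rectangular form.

a = r cos θ = 12 * sqrt(2)/2 = 6*sqrt(2)
b = r sin θ = 12 * sqrt(2)/2 = 6*sqrt(2)
z = 6*sqrt(2) + 6*sqrt(2)i


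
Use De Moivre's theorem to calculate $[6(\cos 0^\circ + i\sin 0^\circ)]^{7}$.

By De Moivre: z^n = r^n(cos(nθ) + i sin(nθ))
= 6^7(cos(7*0°) + i sin(7*0°))
= 279936(cos 0° + i sin 0°)
= 279936


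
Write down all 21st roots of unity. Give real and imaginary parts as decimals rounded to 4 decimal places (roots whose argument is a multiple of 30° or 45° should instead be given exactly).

ω_k = e^(2πik/21) = cos(2πk/21) + i sin(2πk/21) for k = 0, 1, ..., 20
Roots: 1, 0.9556 + 0.2948i, 0.8262 + 0.5633i, 0.6235 + 0.7818i, 0.3653 + 0.9309i, 0.0747 + 0.9972i, -0.2225 + 0.9749i, -1/2 + (sqrt(3)/2)i, -0.7331 + 0.6802i, -0.9010 + 0.4339i, -0.9888 + 0.1490i, -0.9888 - 0.1490i, -0.9010 - 0.4339i, -0.7331 - 0.6802i, -1/2 - (sqrt(3)/2)i, -0.2225 - 0.9749i, 0.0747 - 0.9972i, 0.3653 - 0.9309i, 0.6235 - 0.7818i, 0.8262 - 0.5633i, 0.9556 - 0.2948i


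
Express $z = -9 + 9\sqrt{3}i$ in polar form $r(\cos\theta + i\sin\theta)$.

r = |z| = sqrt(a^2 + b^2) = sqrt((-9)^2 + (9*sqrt(3))^2) = sqrt(81 + 243) = sqrt(324) = 18
θ = arctan(b/a) = arctan(15.5885/-9) (quadrant-adjusted) = 120°
z = 18(cos 120° + i sin 120°)


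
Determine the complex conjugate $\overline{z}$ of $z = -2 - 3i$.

If z = a + bi, then conjugate(z) = a - bi
conjugate(-2 - 3i) = -2 + 3i


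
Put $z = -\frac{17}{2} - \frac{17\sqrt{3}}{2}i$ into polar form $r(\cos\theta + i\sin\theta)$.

r = |z| = sqrt(a^2 + b^2) = sqrt((-17/2)^2 + (-17*sqrt(3)/2)^2) = sqrt(289/4 + 867/4) = sqrt(289) = 17
θ = arctan(b/a) = arctan(-14.7224/-8.5) (quadrant-adjusted) = 240°
z = 17(cos 240° + i sin 240°)


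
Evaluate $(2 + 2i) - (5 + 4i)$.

(2 - 5) + (2 - 4)i = -3 - 2i


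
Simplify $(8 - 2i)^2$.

(a + bi)^2 = a^2 - b^2 + 2abi
= 8^2 - (-2)^2 + 2*8*(-2)i
= 60 - 32i


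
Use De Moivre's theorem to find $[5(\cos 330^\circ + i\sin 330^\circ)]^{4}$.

By De Moivre: z^n = r^n(cos(nθ) + i sin(nθ))
= 5^4(cos(4*330°) + i sin(4*330°))
= 625(cos 240° + i sin 240°)
= -625/2 - (625*sqrt(3)/2)i


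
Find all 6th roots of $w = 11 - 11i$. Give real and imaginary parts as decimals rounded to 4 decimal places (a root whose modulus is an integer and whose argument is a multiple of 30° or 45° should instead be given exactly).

|w| = sqrt(242) ≈ 15.556349, arg(w) = 315°
Root modulus = sqrt(242)^(1/6) ≈ 1.579979
Root arguments: θ_k = (315° + 360°k)/6 for k = 0, 1, ..., 5
Compute each root as (root modulus)(cos θ_k + i sin θ_k) using full-precision intermediates, then round to 4 decimal places.
Roots: 0.9618 + 1.2535i, -0.6046 + 1.4597i, -1.5665 + 0.2062i, -0.9618 - 1.2535i, 0.6046 - 1.4597i, 1.5665 - 0.2062i


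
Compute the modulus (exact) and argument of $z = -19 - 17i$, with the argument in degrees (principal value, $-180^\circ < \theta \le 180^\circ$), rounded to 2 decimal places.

|z| = sqrt((-19)^2 + (-17)^2) = sqrt(650)
arg(z) = arctan(b/a) = arctan(-17/-19) (quadrant-adjusted) = -138.18°


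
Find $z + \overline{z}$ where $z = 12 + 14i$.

z + conjugate(z) = (a + bi) + (a - bi) = 2a
= 2 * 12 = 24


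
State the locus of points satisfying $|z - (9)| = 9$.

|z - z0| = r describes a circle centered at z0 with radius r
Here z0 = 9 and r = 9
Locus: Circle centered at (9, 0) with radius 9


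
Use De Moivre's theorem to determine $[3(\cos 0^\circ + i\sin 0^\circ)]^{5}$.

By De Moivre: z^n = r^n(cos(nθ) + i sin(nθ))
= 3^5(cos(5*0°) + i sin(5*0°))
= 243(cos 0° + i sin 0°)
= 243


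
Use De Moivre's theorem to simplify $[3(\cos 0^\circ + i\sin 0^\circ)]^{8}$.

By De Moivre: z^n = r^n(cos(nθ) + i sin(nθ))
= 3^8(cos(8*0°) + i sin(8*0°))
= 6561(cos 0° + i sin 0°)
= 6561


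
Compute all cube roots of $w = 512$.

|w| = 512, arg(w) = 0°
Root modulus = 512^(1/3) = 8
Root arguments: θ_k = (0° + 360°k)/3 for k = 0, 1, ..., 2
Roots: 8, -4 + 4*sqrt(3)i, -4 - 4*sqrt(3)i


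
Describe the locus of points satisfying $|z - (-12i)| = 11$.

|z - z0| = r describes a circle centered at z0 with radius r
Here z0 = -12i and r = 11
Locus: Circle centered at (0, -12) with radius 11


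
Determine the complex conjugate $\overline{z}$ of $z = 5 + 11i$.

If z = a + bi, then conjugate(z) = a - bi
conjugate(5 + 11i) = 5 - 11i


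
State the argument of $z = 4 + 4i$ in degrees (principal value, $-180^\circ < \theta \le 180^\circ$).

θ = arctan(b/a) = arctan(4/4) (quadrant-adjusted) = 45°


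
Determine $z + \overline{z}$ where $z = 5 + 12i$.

z + conjugate(z) = (a + bi) + (a - bi) = 2a
= 2 * 5 = 10


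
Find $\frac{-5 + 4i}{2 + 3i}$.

Multiply numerator and denominator by conjugate (2 - 3i):
= (-5 + 4i)(2 - 3i) / (2^2 + 3^2)
= (2 + 23i) / 13
= 2/13 + (23/13)i


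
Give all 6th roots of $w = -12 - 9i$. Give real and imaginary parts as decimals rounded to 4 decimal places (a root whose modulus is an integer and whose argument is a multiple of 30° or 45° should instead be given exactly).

|w| = 15, arg(w) ≈ 216.869898°
Root modulus = 15^(1/6) ≈ 1.570418
Root arguments: θ_k = (arg(w) + 360°k)/6 for k = 0, 1, ..., 5
Compute each root as (root modulus)(cos θ_k + i sin θ_k) using full-precision intermediates, then round to 4 decimal places.
Roots: 1.2682 + 0.9263i, -0.1681 + 1.5614i, -1.4363 + 0.6351i, -1.2682 - 0.9263i, 0.1681 - 1.5614i, 1.4363 - 0.6351i


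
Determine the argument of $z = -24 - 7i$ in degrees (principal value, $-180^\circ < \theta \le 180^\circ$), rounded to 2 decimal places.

θ = arctan(b/a) = arctan(-7/-24) (quadrant-adjusted) = -163.74°


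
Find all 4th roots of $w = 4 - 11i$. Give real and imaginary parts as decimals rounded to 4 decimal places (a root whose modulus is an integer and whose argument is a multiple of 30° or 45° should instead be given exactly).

|w| = sqrt(137) ≈ 11.704700, arg(w) ≈ 289.983107°
Root modulus = sqrt(137)^(1/4) ≈ 1.849652
Root arguments: θ_k = (arg(w) + 360°k)/4 for k = 0, 1, ..., 3
Compute each root as (root modulus)(cos θ_k + i sin θ_k) using full-precision intermediates, then round to 4 decimal places.
Roots: 0.5563 + 1.7640i, -1.7640 + 0.5563i, -0.5563 - 1.7640i, 1.7640 - 0.5563i


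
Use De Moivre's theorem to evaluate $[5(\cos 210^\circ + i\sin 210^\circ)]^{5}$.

By De Moivre: z^n = r^n(cos(nθ) + i sin(nθ))
= 5^5(cos(5*210°) + i sin(5*210°))
= 3125(cos 330° + i sin 330°)
= 3125*sqrt(3)/2 - (3125/2)i


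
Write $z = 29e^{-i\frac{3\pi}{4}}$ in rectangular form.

a = r cos θ = 29 * -sqrt(2)/2 = -29*sqrt(2)/2
b = r sin θ = 29 * -sqrt(2)/2 = -29*sqrt(2)/2
z = -29*sqrt(2)/2 - (29*sqrt(2)/2)i


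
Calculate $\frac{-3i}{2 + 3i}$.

Multiply numerator and denominator by conjugate (2 - 3i):
= (-3i)(2 - 3i) / (2^2 + 3^2)
= (-9 - 6i) / 13
= -9/13 - (6/13)i


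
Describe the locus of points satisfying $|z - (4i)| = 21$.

|z - z0| = r describes a circle centered at z0 with radius r
Here z0 = 4i and r = 21
Locus: Circle centered at (0, 4) with radius 21


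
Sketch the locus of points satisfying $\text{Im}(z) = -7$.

Im(z) = y where z = x + yi; the equation y = -7 is satisfied by all points with that y-coordinate
Locus: Horizontal line y = -7


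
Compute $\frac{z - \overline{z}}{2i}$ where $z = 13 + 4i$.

z - conjugate(z) = 2bi
(z - conjugate(z))/(2i) = 2bi/(2i) = b = 4


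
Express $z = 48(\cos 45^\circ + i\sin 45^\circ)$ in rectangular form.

a = r cos θ = 48 * sqrt(2)/2 = 24*sqrt(2)
b = r sin θ = 48 * sqrt(2)/2 = 24*sqrt(2)
z = 24*sqrt(2) + 24*sqrt(2)i


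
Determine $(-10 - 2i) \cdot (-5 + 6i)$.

(a1*a2 - b1*b2) + (a1*b2 + b1*a2)i
= (50 - (-12)) + (-60 + 10)i
= 62 - 50i


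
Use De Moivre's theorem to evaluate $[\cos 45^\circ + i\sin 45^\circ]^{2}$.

By De Moivre: z^n = r^n(cos(nθ) + i sin(nθ))
= 1^2(cos(2*45°) + i sin(2*45°))
= 1(cos 90° + i sin 90°)
= i


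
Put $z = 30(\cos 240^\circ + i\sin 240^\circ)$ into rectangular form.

a = r cos θ = 30 * -1/2 = -15
b = r sin θ = 30 * -sqrt(3)/2 = -15*sqrt(3)
z = -15 - 15*sqrt(3)i


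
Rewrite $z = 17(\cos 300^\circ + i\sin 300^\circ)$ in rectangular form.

a = r cos θ = 17 * 1/2 = 17/2
b = r sin θ = 17 * -sqrt(3)/2 = -17*sqrt(3)/2
z = 17/2 - (17*sqrt(3)/2)i


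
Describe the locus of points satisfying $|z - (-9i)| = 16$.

|z - z0| = r describes a circle centered at z0 with radius r
Here z0 = -9i and r = 16
Locus: Circle centered at (0, -9) with radius 16


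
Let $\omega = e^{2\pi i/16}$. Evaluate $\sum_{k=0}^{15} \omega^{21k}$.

Let ζ = ω^21 = e^(2πi·21/16). Since 16 ∤ 21, ζ ≠ 1.
Sum = Σ_{k=0}^{15} ζ^k = (ζ^16 - 1)/(ζ - 1) = (ω^{21·16} - 1)/(ζ - 1) = (1 - 1)/(ζ - 1) = 0


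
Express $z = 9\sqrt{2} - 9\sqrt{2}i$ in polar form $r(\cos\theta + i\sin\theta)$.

r = |z| = sqrt(a^2 + b^2) = sqrt((9*sqrt(2))^2 + (-9*sqrt(2))^2) = sqrt(162 + 162) = sqrt(324) = 18
θ = arctan(b/a) = arctan(-12.7279/12.7279) (quadrant-adjusted) = 315°
z = 18(cos 315° + i sin 315°)


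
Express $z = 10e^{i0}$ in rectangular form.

a = r cos θ = 10 * 1 = 10
b = r sin θ = 10 * 0 = 0
z = 10


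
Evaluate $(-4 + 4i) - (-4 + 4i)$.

(-4 - (-4)) + (4 - 4)i = 0


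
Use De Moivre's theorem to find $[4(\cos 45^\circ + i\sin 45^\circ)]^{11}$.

By De Moivre: z^n = r^n(cos(nθ) + i sin(nθ))
= 4^11(cos(11*45°) + i sin(11*45°))
= 4194304(cos 135° + i sin 135°)
= -2097152*sqrt(2) + 2097152*sqrt(2)i


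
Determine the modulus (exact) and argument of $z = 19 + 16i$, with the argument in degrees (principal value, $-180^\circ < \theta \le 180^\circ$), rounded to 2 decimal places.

|z| = sqrt(19^2 + 16^2) = sqrt(617)
arg(z) = arctan(b/a) = arctan(16/19) (quadrant-adjusted) = 40.10°


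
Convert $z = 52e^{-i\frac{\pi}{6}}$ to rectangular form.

a = r cos θ = 52 * sqrt(3)/2 = 26*sqrt(3)
b = r sin θ = 52 * -1/2 = -26
z = 26*sqrt(3) - 26i


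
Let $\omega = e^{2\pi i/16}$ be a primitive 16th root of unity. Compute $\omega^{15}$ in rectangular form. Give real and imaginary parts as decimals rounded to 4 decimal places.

ω^15 = e^(2πi·15/16) = e^(i·15π/8)
= cos(15π/8) + i sin(15π/8)
= 0.9239 - 0.3827i


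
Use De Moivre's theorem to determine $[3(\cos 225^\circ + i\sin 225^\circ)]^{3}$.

By De Moivre: z^n = r^n(cos(nθ) + i sin(nθ))
= 3^3(cos(3*225°) + i sin(3*225°))
= 27(cos 315° + i sin 315°)
= 27*sqrt(2)/2 - (27*sqrt(2)/2)i


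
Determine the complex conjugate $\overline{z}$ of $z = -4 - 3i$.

If z = a + bi, then conjugate(z) = a - bi
conjugate(-4 - 3i) = -4 + 3i


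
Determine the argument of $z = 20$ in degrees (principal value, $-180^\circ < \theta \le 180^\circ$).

b = 0 and a > 0, so z lies on the positive real axis: θ = 0°


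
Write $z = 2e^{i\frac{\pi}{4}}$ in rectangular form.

a = r cos θ = 2 * sqrt(2)/2 = sqrt(2)
b = r sin θ = 2 * sqrt(2)/2 = sqrt(2)
z = sqrt(2) + sqrt(2)i


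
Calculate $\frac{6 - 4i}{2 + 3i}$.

Multiply numerator and denominator by conjugate (2 - 3i):
= (6 - 4i)(2 - 3i) / (2^2 + 3^2)
= (-26i) / 13
= -2i


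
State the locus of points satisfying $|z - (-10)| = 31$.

|z - z0| = r describes a circle centered at z0 with radius r
Here z0 = -10 and r = 31
Locus: Circle centered at (-10, 0) with radius 31


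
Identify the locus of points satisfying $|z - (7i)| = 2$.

|z - z0| = r describes a circle centered at z0 with radius r
Here z0 = 7i and r = 2
Locus: Circle centered at (0, 7) with radius 2


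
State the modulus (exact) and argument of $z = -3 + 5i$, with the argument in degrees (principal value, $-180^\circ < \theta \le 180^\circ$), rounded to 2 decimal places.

|z| = sqrt((-3)^2 + 5^2) = sqrt(34)
arg(z) = arctan(b/a) = arctan(5/-3) (quadrant-adjusted) = 120.96°


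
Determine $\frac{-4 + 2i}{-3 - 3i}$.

Multiply numerator and denominator by conjugate (-3 + 3i):
= (-4 + 2i)(-3 + 3i) / ((-3)^2 + (-3)^2)
= (6 - 18i) / 18
Divide through by 6: (1 - 3i) / 3
= 1/3 - i


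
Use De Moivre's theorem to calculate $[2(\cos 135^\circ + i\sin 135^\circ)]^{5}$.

By De Moivre: z^n = r^n(cos(nθ) + i sin(nθ))
= 2^5(cos(5*135°) + i sin(5*135°))
= 32(cos 315° + i sin 315°)
= 16*sqrt(2) - 16*sqrt(2)i


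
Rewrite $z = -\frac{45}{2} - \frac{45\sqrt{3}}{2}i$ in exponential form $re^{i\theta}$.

r = |z| = sqrt((-45/2)^2 + (-45*sqrt(3)/2)^2) = sqrt(2025/4 + 6075/4) = sqrt(2025) = 45
θ = arctan(b/a) = arctan(-38.9711/-22.5) (quadrant-adjusted) = 240° = 4π/3
z = 45e^(i*4π/3)


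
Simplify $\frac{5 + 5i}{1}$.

Divisor is real, so divide each part by 1:
= 5 + 5i


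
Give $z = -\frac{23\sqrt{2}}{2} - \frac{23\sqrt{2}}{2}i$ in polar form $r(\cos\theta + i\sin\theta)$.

r = |z| = sqrt(a^2 + b^2) = sqrt((-23*sqrt(2)/2)^2 + (-23*sqrt(2)/2)^2) = sqrt(529/2 + 529/2) = sqrt(529) = 23
θ = arctan(b/a) = arctan(-16.2635/-16.2635) (quadrant-adjusted) = 225°
z = 23(cos 225° + i sin 225°)


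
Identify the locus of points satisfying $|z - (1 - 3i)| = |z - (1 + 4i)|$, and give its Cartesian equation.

|z - z1| = |z - z2| means z is equidistant from z1 and z2,
i.e. the perpendicular bisector of the segment from (1, -3) to (1, 4) (midpoint (1, 1/2)).
With z = x + yi, square both sides:
(x - 1)^2 + (y - (-3))^2 = (x - 1)^2 + (y - 4)^2
The x^2 and y^2 terms cancel: 0x + 14y = 17 - 10 = 7
Simplify: y = 1/2
Locus: Perpendicular bisector of the segment from (1, -3) to (1, 4): the line y = 1/2


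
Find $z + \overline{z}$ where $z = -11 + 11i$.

z + conjugate(z) = (a + bi) + (a - bi) = 2a
= 2 * (-11) = -22


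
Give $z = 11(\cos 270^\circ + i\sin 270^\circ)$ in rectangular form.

a = r cos θ = 11 * 0 = 0
b = r sin θ = 11 * -1 = -11
z = -11i


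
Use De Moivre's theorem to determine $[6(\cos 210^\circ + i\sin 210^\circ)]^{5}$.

By De Moivre: z^n = r^n(cos(nθ) + i sin(nθ))
= 6^5(cos(5*210°) + i sin(5*210°))
= 7776(cos 330° + i sin 330°)
= 3888*sqrt(3) - 3888i


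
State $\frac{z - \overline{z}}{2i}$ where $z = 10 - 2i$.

z - conjugate(z) = 2bi
(z - conjugate(z))/(2i) = 2bi/(2i) = b = -2


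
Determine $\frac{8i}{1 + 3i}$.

Multiply numerator and denominator by conjugate (1 - 3i):
= (8i)(1 - 3i) / (1^2 + 3^2)
= (24 + 8i) / 10
Divide through by 2: (12 + 4i) / 5
= 12/5 + (4/5)i


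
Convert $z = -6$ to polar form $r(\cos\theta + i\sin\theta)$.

r = |z| = sqrt(a^2 + b^2) = sqrt((-6)^2 + (0)^2) = sqrt(36 + 0) = sqrt(36) = 6
b = 0 and a < 0, so z lies on the negative real axis: θ = 180°
z = 6(cos 180° + i sin 180°)


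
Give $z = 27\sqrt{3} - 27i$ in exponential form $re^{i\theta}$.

r = |z| = sqrt((27*sqrt(3))^2 + (-27)^2) = sqrt(2187 + 729) = sqrt(2916) = 54
θ = arctan(b/a) = arctan(-27/46.7654) (quadrant-adjusted) = -30° = -π/6
z = 54e^(-i*π/6)


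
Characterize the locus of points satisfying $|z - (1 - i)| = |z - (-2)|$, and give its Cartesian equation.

|z - z1| = |z - z2| means z is equidistant from z1 and z2,
i.e. the perpendicular bisector of the segment from (1, -1) to (-2, 0) (midpoint (-1/2, -1/2)).
With z = x + yi, square both sides:
(x - 1)^2 + (y - (-1))^2 = (x - (-2))^2 + (y - 0)^2
The x^2 and y^2 terms cancel: -6x + 2y = 4 - 2 = 2
Simplify: 3x - y = -1
Locus: Perpendicular bisector of the segment from (1, -1) to (-2, 0): the line 3x - y = -1


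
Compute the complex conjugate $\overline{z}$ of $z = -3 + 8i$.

If z = a + bi, then conjugate(z) = a - bi
conjugate(-3 + 8i) = -3 - 8i


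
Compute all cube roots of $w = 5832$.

|w| = 5832, arg(w) = 0°
Root modulus = 5832^(1/3) = 18
Root arguments: θ_k = (0° + 360°k)/3 for k = 0, 1, ..., 2
Roots: 18, -9 + 9*sqrt(3)i, -9 - 9*sqrt(3)i


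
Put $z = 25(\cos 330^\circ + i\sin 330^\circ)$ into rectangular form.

a = r cos θ = 25 * sqrt(3)/2 = 25*sqrt(3)/2
b = r sin θ = 25 * -1/2 = -25/2
z = 25*sqrt(3)/2 - (25/2)i


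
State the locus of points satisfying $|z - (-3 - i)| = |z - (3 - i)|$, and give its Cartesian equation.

|z - z1| = |z - z2| means z is equidistant from z1 and z2,
i.e. the perpendicular bisector of the segment from (-3, -1) to (3, -1) (midpoint (0, -1)).
With z = x + yi, square both sides:
(x - (-3))^2 + (y - (-1))^2 = (x - 3)^2 + (y - (-1))^2
The x^2 and y^2 terms cancel: 12x + 0y = 10 - 10 = 0
Simplify: x = 0
Locus: Perpendicular bisector of the segment from (-3, -1) to (3, -1): the line x = 0


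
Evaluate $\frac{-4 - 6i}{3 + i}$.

Multiply numerator and denominator by conjugate (3 - i):
= (-4 - 6i)(3 - i) / (3^2 + 1^2)
= (-18 - 14i) / 10
Divide through by 2: (-9 - 7i) / 5
= -9/5 - (7/5)i


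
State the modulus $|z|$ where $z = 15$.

|z| = sqrt(a^2 + b^2) = sqrt(15^2 + 0^2) = sqrt(225) = 15


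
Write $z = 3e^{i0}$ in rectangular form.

a = r cos θ = 3 * 1 = 3
b = r sin θ = 3 * 0 = 0
z = 3


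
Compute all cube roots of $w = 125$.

|w| = 125, arg(w) = 0°
Root modulus = 125^(1/3) = 5
Root arguments: θ_k = (0° + 360°k)/3 for k = 0, 1, ..., 2
Roots: 5, -5/2 + (5*sqrt(3)/2)i, -5/2 - (5*sqrt(3)/2)i


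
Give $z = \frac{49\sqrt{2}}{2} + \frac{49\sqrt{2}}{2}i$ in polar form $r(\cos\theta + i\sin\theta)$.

r = |z| = sqrt(a^2 + b^2) = sqrt((49*sqrt(2)/2)^2 + (49*sqrt(2)/2)^2) = sqrt(2401/2 + 2401/2) = sqrt(2401) = 49
θ = arctan(b/a) = arctan(34.6482/34.6482) (quadrant-adjusted) = 45°
z = 49(cos 45° + i sin 45°)


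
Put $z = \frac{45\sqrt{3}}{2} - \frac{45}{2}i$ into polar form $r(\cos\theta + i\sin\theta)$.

r = |z| = sqrt(a^2 + b^2) = sqrt((45*sqrt(3)/2)^2 + (-45/2)^2) = sqrt(6075/4 + 2025/4) = sqrt(2025) = 45
θ = arctan(b/a) = arctan(-22.5/38.9711) (quadrant-adjusted) = 330°
z = 45(cos 330° + i sin 330°)


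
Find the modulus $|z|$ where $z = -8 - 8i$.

|z| = sqrt(a^2 + b^2) = sqrt((-8)^2 + (-8)^2) = sqrt(128) = sqrt(128)


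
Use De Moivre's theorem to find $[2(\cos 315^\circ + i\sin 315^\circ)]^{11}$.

By De Moivre: z^n = r^n(cos(nθ) + i sin(nθ))
= 2^11(cos(11*315°) + i sin(11*315°))
= 2048(cos 225° + i sin 225°)
= -1024*sqrt(2) - 1024*sqrt(2)i


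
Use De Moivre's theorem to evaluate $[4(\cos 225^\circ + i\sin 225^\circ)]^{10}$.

By De Moivre: z^n = r^n(cos(nθ) + i sin(nθ))
= 4^10(cos(10*225°) + i sin(10*225°))
= 1048576(cos 90° + i sin 90°)
= 1048576i


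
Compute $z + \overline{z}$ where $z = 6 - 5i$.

z + conjugate(z) = (a + bi) + (a - bi) = 2a
= 2 * 6 = 12


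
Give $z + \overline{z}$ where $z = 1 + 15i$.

z + conjugate(z) = (a + bi) + (a - bi) = 2a
= 2 * 1 = 2


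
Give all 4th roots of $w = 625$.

|w| = 625, arg(w) = 0°
Root modulus = 625^(1/4) = 5
Root arguments: θ_k = (0° + 360°k)/4 for k = 0, 1, ..., 3
Roots: 5, 5i, -5, -5i


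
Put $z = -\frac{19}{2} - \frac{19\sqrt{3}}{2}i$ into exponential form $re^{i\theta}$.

r = |z| = sqrt((-19/2)^2 + (-19*sqrt(3)/2)^2) = sqrt(361/4 + 1083/4) = sqrt(361) = 19
θ = arctan(b/a) = arctan(-16.4545/-9.5) (quadrant-adjusted) = -120° = -2π/3
z = 19e^(-i*2π/3)


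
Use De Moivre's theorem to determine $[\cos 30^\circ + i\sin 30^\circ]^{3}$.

By De Moivre: z^n = r^n(cos(nθ) + i sin(nθ))
= 1^3(cos(3*30°) + i sin(3*30°))
= 1(cos 90° + i sin 90°)
= i


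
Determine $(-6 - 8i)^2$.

(a + bi)^2 = a^2 - b^2 + 2abi
= (-6)^2 - (-8)^2 + 2*(-6)*(-8)i
= -28 + 96i


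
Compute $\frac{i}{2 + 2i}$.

Multiply numerator and denominator by conjugate (2 - 2i):
= (i)(2 - 2i) / (2^2 + 2^2)
= (2 + 2i) / 8
Divide through by 2: (1 + i) / 4
= 1/4 + (1/4)i


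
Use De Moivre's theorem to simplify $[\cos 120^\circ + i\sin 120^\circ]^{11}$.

By De Moivre: z^n = r^n(cos(nθ) + i sin(nθ))
= 1^11(cos(11*120°) + i sin(11*120°))
= 1(cos 240° + i sin 240°)
= -1/2 - (sqrt(3)/2)i


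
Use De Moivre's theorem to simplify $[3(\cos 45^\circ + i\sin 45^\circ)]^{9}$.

By De Moivre: z^n = r^n(cos(nθ) + i sin(nθ))
= 3^9(cos(9*45°) + i sin(9*45°))
= 19683(cos 45° + i sin 45°)
= 19683*sqrt(2)/2 + (19683*sqrt(2)/2)i


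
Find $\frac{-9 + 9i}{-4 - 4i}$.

Multiply numerator and denominator by conjugate (-4 + 4i):
= (-9 + 9i)(-4 + 4i) / ((-4)^2 + (-4)^2)
= (-72i) / 32
Divide through by 8: (-9i) / 4
= 0 - (9/4)i


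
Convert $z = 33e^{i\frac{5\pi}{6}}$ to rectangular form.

a = r cos θ = 33 * -sqrt(3)/2 = -33*sqrt(3)/2
b = r sin θ = 33 * 1/2 = 33/2
z = -33*sqrt(3)/2 + (33/2)i


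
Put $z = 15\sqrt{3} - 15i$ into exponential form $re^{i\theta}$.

r = |z| = sqrt((15*sqrt(3))^2 + (-15)^2) = sqrt(675 + 225) = sqrt(900) = 30
θ = arctan(b/a) = arctan(-15/25.9808) (quadrant-adjusted) = -30° = -π/6
z = 30e^(-i*π/6)


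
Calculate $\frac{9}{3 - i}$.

Multiply numerator and denominator by conjugate (3 + i):
= (9)(3 + i) / (3^2 + (-1)^2)
= (27 + 9i) / 10
= 27/10 + (9/10)i


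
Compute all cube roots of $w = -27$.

|w| = 27, arg(w) = 180°
Root modulus = 27^(1/3) = 3
Root arguments: θ_k = (180° + 360°k)/3 for k = 0, 1, ..., 2
Roots: 3/2 + (3*sqrt(3)/2)i, -3, 3/2 - (3*sqrt(3)/2)i


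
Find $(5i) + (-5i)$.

(0 + 0) + (5 + (-5))i = 0


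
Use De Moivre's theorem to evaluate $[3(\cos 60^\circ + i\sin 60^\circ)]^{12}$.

By De Moivre: z^n = r^n(cos(nθ) + i sin(nθ))
= 3^12(cos(12*60°) + i sin(12*60°))
= 531441(cos 0° + i sin 0°)
= 531441


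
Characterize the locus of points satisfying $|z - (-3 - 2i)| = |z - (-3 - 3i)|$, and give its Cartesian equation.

|z - z1| = |z - z2| means z is equidistant from z1 and z2,
i.e. the perpendicular bisector of the segment from (-3, -2) to (-3, -3) (midpoint (-3, -5/2)).
With z = x + yi, square both sides:
(x - (-3))^2 + (y - (-2))^2 = (x - (-3))^2 + (y - (-3))^2
The x^2 and y^2 terms cancel: 0x + (-2)y = 18 - 13 = 5
Simplify: y = -5/2
Locus: Perpendicular bisector of the segment from (-3, -2) to (-3, -3): the line y = -5/2


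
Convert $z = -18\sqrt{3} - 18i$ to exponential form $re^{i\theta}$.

r = |z| = sqrt((-18*sqrt(3))^2 + (-18)^2) = sqrt(972 + 324) = sqrt(1296) = 36
θ = arctan(b/a) = arctan(-18/-31.1769) (quadrant-adjusted) = 210° = 7π/6
z = 36e^(i*7π/6)


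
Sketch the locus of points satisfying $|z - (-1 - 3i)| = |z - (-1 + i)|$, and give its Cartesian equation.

|z - z1| = |z - z2| means z is equidistant from z1 and z2,
i.e. the perpendicular bisector of the segment from (-1, -3) to (-1, 1) (midpoint (-1, -1)).
With z = x + yi, square both sides:
(x - (-1))^2 + (y - (-3))^2 = (x - (-1))^2 + (y - 1)^2
The x^2 and y^2 terms cancel: 0x + 8y = 2 - 10 = -8
Simplify: y = -1
Locus: Perpendicular bisector of the segment from (-1, -3) to (-1, 1): the line y = -1


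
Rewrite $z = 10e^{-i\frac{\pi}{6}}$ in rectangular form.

a = r cos θ = 10 * sqrt(3)/2 = 5*sqrt(3)
b = r sin θ = 10 * -1/2 = -5
z = 5*sqrt(3) - 5i


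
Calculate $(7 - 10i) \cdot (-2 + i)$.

(a1*a2 - b1*b2) + (a1*b2 + b1*a2)i
= (-14 - (-10)) + (7 + 20)i
= -4 + 27i


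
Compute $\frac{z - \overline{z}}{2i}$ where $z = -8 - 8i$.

z - conjugate(z) = 2bi
(z - conjugate(z))/(2i) = 2bi/(2i) = b = -8


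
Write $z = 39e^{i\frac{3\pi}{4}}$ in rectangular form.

a = r cos θ = 39 * -sqrt(2)/2 = -39*sqrt(2)/2
b = r sin θ = 39 * sqrt(2)/2 = 39*sqrt(2)/2
z = -39*sqrt(2)/2 + (39*sqrt(2)/2)i


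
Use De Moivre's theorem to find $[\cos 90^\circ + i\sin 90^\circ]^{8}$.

By De Moivre: z^n = r^n(cos(nθ) + i sin(nθ))
= 1^8(cos(8*90°) + i sin(8*90°))
= 1(cos 0° + i sin 0°)
= 1


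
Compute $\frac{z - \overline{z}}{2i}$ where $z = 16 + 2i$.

z - conjugate(z) = 2bi
(z - conjugate(z))/(2i) = 2bi/(2i) = b = 2


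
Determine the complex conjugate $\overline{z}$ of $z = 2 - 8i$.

If z = a + bi, then conjugate(z) = a - bi
conjugate(2 - 8i) = 2 + 8i


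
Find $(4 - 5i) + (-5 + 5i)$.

(4 + (-5)) + (-5 + 5)i = -1


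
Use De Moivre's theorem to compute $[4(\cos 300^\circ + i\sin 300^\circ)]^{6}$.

By De Moivre: z^n = r^n(cos(nθ) + i sin(nθ))
= 4^6(cos(6*300°) + i sin(6*300°))
= 4096(cos 0° + i sin 0°)
= 4096


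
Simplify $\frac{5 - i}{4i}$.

Multiply numerator and denominator by conjugate (-4i):
= (5 - i)(-4i) / (0^2 + 4^2)
= (-4 - 20i) / 16
Divide through by 4: (-1 - 5i) / 4
= -1/4 - (5/4)i


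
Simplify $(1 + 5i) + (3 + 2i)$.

(1 + 3) + (5 + 2)i = 4 + 7i


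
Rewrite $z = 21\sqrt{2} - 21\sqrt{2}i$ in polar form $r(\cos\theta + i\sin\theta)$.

r = |z| = sqrt(a^2 + b^2) = sqrt((21*sqrt(2))^2 + (-21*sqrt(2))^2) = sqrt(882 + 882) = sqrt(1764) = 42
θ = arctan(b/a) = arctan(-29.6985/29.6985) (quadrant-adjusted) = 315°
z = 42(cos 315° + i sin 315°)


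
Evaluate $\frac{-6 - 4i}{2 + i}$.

Multiply numerator and denominator by conjugate (2 - i):
= (-6 - 4i)(2 - i) / (2^2 + 1^2)
= (-16 - 2i) / 5
= -16/5 - (2/5)i


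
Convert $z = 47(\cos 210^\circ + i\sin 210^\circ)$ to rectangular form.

a = r cos θ = 47 * -sqrt(3)/2 = -47*sqrt(3)/2
b = r sin θ = 47 * -1/2 = -47/2
z = -47*sqrt(3)/2 - (47/2)i


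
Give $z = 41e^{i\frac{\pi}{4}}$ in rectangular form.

a = r cos θ = 41 * sqrt(2)/2 = 41*sqrt(2)/2
b = r sin θ = 41 * sqrt(2)/2 = 41*sqrt(2)/2
z = 41*sqrt(2)/2 + (41*sqrt(2)/2)i


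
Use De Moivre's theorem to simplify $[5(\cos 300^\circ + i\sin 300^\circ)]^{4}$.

By De Moivre: z^n = r^n(cos(nθ) + i sin(nθ))
= 5^4(cos(4*300°) + i sin(4*300°))
= 625(cos 120° + i sin 120°)
= -625/2 + (625*sqrt(3)/2)i


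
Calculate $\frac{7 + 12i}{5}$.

Divisor is real, so divide each part by 5:
= 7/5 + (12/5)i


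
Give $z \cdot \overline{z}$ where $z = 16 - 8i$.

z * conjugate(z) = |z|^2 = a^2 + b^2
= 16^2 + (-8)^2 = 320


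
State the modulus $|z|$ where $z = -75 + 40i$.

|z| = sqrt(a^2 + b^2) = sqrt((-75)^2 + 40^2) = sqrt(7225) = 85


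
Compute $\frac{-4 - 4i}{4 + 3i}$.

Multiply numerator and denominator by conjugate (4 - 3i):
= (-4 - 4i)(4 - 3i) / (4^2 + 3^2)
= (-28 - 4i) / 25
= -28/25 - (4/25)i


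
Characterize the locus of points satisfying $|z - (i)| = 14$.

|z - z0| = r describes a circle centered at z0 with radius r
Here z0 = i and r = 14
Locus: Circle centered at (0, 1) with radius 14


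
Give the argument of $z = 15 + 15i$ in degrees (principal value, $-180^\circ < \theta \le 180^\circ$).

θ = arctan(b/a) = arctan(15/15) (quadrant-adjusted) = 45°


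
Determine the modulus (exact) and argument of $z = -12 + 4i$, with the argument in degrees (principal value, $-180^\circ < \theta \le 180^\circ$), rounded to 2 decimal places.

|z| = sqrt((-12)^2 + 4^2) = sqrt(160)
arg(z) = arctan(b/a) = arctan(4/-12) (quadrant-adjusted) = 161.57°


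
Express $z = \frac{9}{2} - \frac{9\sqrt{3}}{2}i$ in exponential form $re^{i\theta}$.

r = |z| = sqrt((9/2)^2 + (-9*sqrt(3)/2)^2) = sqrt(81/4 + 243/4) = sqrt(81) = 9
θ = arctan(b/a) = arctan(-7.7942/4.5) (quadrant-adjusted) = -60° = -π/3
z = 9e^(-i*π/3)


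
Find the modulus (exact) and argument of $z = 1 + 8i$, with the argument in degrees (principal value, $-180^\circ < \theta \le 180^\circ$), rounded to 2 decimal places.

|z| = sqrt(1^2 + 8^2) = sqrt(65)
arg(z) = arctan(b/a) = arctan(8/1) (quadrant-adjusted) = 82.87°


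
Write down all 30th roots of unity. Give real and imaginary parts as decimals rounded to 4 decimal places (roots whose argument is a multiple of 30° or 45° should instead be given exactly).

ω_k = e^(2πik/30) = cos(2πk/30) + i sin(2πk/30) for k = 0, 1, ..., 29
Roots: 1, 0.9781 + 0.2079i, 0.9135 + 0.4067i, 0.8090 + 0.5878i, 0.6691 + 0.7431i, 1/2 + (sqrt(3)/2)i, 0.3090 + 0.9511i, 0.1045 + 0.9945i, -0.1045 + 0.9945i, -0.3090 + 0.9511i, -1/2 + (sqrt(3)/2)i, -0.6691 + 0.7431i, -0.8090 + 0.5878i, -0.9135 + 0.4067i, -0.9781 + 0.2079i, -1, -0.9781 - 0.2079i, -0.9135 - 0.4067i, -0.8090 - 0.5878i, -0.6691 - 0.7431i, -1/2 - (sqrt(3)/2)i, -0.3090 - 0.9511i, -0.1045 - 0.9945i, 0.1045 - 0.9945i, 0.3090 - 0.9511i, 1/2 - (sqrt(3)/2)i, 0.6691 - 0.7431i, 0.8090 - 0.5878i, 0.9135 - 0.4067i, 0.9781 - 0.2079i


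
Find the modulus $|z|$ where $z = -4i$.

|z| = sqrt(a^2 + b^2) = sqrt(0^2 + (-4)^2) = sqrt(16) = 4


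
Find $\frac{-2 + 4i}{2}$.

Divisor is real, so divide each part by 2:
= -1 + 2i


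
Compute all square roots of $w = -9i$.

|w| = 9, arg(w) = 270°
Root modulus = 9^(1/2) = 3
Root arguments: θ_k = (270° + 360°k)/2 for k = 0, 1, ..., 1
Roots: -3*sqrt(2)/2 + (3*sqrt(2)/2)i, 3*sqrt(2)/2 - (3*sqrt(2)/2)i


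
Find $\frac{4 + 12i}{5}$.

Divisor is real, so divide each part by 5:
= 4/5 + (12/5)i


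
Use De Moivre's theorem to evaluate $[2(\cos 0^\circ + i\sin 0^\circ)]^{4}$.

By De Moivre: z^n = r^n(cos(nθ) + i sin(nθ))
= 2^4(cos(4*0°) + i sin(4*0°))
= 16(cos 0° + i sin 0°)
= 16


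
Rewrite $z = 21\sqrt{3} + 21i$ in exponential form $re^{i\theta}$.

r = |z| = sqrt((21*sqrt(3))^2 + (21)^2) = sqrt(1323 + 441) = sqrt(1764) = 42
θ = arctan(b/a) = arctan(21/36.3731) (quadrant-adjusted) = 30° = π/6
z = 42e^(i*π/6)


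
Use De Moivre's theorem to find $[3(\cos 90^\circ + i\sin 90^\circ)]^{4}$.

By De Moivre: z^n = r^n(cos(nθ) + i sin(nθ))
= 3^4(cos(4*90°) + i sin(4*90°))
= 81(cos 0° + i sin 0°)
= 81


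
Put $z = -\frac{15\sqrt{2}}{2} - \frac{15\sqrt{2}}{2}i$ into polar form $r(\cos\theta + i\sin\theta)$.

r = |z| = sqrt(a^2 + b^2) = sqrt((-15*sqrt(2)/2)^2 + (-15*sqrt(2)/2)^2) = sqrt(225/2 + 225/2) = sqrt(225) = 15
θ = arctan(b/a) = arctan(-10.6066/-10.6066) (quadrant-adjusted) = 225°
z = 15(cos 225° + i sin 225°)


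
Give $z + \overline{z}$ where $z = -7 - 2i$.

z + conjugate(z) = (a + bi) + (a - bi) = 2a
= 2 * (-7) = -14


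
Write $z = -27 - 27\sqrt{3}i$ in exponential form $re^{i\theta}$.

r = |z| = sqrt((-27)^2 + (-27*sqrt(3))^2) = sqrt(729 + 2187) = sqrt(2916) = 54
θ = arctan(b/a) = arctan(-46.7654/-27) (quadrant-adjusted) = -120° = -2π/3
z = 54e^(-i*2π/3)


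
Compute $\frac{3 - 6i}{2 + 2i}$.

Multiply numerator and denominator by conjugate (2 - 2i):
= (3 - 6i)(2 - 2i) / (2^2 + 2^2)
= (-6 - 18i) / 8
Divide through by 2: (-3 - 9i) / 4
= -3/4 - (9/4)i


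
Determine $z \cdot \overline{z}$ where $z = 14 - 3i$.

z * conjugate(z) = |z|^2 = a^2 + b^2
= 14^2 + (-3)^2 = 205


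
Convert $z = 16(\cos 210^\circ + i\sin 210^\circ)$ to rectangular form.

a = r cos θ = 16 * -sqrt(3)/2 = -8*sqrt(3)
b = r sin θ = 16 * -1/2 = -8
z = -8*sqrt(3) - 8i


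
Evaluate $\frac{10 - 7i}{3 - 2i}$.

Multiply numerator and denominator by conjugate (3 + 2i):
= (10 - 7i)(3 + 2i) / (3^2 + (-2)^2)
= (44 - i) / 13
= 44/13 - (1/13)i


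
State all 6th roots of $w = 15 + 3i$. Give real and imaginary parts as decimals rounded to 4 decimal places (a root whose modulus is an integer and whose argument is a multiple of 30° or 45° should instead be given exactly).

|w| = sqrt(234) ≈ 15.297059, arg(w) ≈ 11.309932°
Root modulus = sqrt(234)^(1/6) ≈ 1.575559
Root arguments: θ_k = (arg(w) + 360°k)/6 for k = 0, 1, ..., 5
Compute each root as (root modulus)(cos θ_k + i sin θ_k) using full-precision intermediates, then round to 4 decimal places.
Roots: 1.5747 + 0.0518i, 0.7425 + 1.3896i, -0.8322 + 1.3378i, -1.5747 - 0.0518i, -0.7425 - 1.3896i, 0.8322 - 1.3378i


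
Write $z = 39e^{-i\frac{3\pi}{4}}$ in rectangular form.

a = r cos θ = 39 * -sqrt(2)/2 = -39*sqrt(2)/2
b = r sin θ = 39 * -sqrt(2)/2 = -39*sqrt(2)/2
z = -39*sqrt(2)/2 - (39*sqrt(2)/2)i


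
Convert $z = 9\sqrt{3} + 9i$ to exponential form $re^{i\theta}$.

r = |z| = sqrt((9*sqrt(3))^2 + (9)^2) = sqrt(243 + 81) = sqrt(324) = 18
θ = arctan(b/a) = arctan(9/15.5885) (quadrant-adjusted) = 30° = π/6
z = 18e^(i*π/6)


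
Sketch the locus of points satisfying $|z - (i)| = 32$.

|z - z0| = r describes a circle centered at z0 with radius r
Here z0 = i and r = 32
Locus: Circle centered at (0, 1) with radius 32


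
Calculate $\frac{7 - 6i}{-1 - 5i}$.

Multiply numerator and denominator by conjugate (-1 + 5i):
= (7 - 6i)(-1 + 5i) / ((-1)^2 + (-5)^2)
= (23 + 41i) / 26
= 23/26 + (41/26)i


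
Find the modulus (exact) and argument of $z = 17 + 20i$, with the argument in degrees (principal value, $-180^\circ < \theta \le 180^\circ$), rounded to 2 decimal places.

|z| = sqrt(17^2 + 20^2) = sqrt(689)
arg(z) = arctan(b/a) = arctan(20/17) (quadrant-adjusted) = 49.64°


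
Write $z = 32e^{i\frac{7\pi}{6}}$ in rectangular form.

a = r cos θ = 32 * -sqrt(3)/2 = -16*sqrt(3)
b = r sin θ = 32 * -1/2 = -16
z = -16*sqrt(3) - 16i


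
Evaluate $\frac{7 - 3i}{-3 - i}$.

Multiply numerator and denominator by conjugate (-3 + i):
= (7 - 3i)(-3 + i) / ((-3)^2 + (-1)^2)
= (-18 + 16i) / 10
Divide through by 2: (-9 + 8i) / 5
= -9/5 + (8/5)i


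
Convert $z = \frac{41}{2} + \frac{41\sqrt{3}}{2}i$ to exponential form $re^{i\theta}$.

r = |z| = sqrt((41/2)^2 + (41*sqrt(3)/2)^2) = sqrt(1681/4 + 5043/4) = sqrt(1681) = 41
θ = arctan(b/a) = arctan(35.507/20.5) (quadrant-adjusted) = 60° = π/3
z = 41e^(i*π/3)


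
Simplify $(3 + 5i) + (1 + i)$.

(3 + 1) + (5 + 1)i = 4 + 6i


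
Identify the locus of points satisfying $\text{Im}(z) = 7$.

Im(z) = y where z = x + yi; the equation y = 7 is satisfied by all points with that y-coordinate
Locus: Horizontal line y = 7


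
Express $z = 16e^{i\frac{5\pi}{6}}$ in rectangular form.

a = r cos θ = 16 * -sqrt(3)/2 = -8*sqrt(3)
b = r sin θ = 16 * 1/2 = 8
z = -8*sqrt(3) + 8i


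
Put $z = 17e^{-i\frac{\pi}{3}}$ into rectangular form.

a = r cos θ = 17 * 1/2 = 17/2
b = r sin θ = 17 * -sqrt(3)/2 = -17*sqrt(3)/2
z = 17/2 - (17*sqrt(3)/2)i


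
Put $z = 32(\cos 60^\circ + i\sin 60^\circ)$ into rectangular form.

a = r cos θ = 32 * 1/2 = 16
b = r sin θ = 32 * sqrt(3)/2 = 16*sqrt(3)
z = 16 + 16*sqrt(3)i


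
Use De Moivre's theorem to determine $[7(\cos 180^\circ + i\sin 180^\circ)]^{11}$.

By De Moivre: z^n = r^n(cos(nθ) + i sin(nθ))
= 7^11(cos(11*180°) + i sin(11*180°))
= 1977326743(cos 180° + i sin 180°)
= -1977326743
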